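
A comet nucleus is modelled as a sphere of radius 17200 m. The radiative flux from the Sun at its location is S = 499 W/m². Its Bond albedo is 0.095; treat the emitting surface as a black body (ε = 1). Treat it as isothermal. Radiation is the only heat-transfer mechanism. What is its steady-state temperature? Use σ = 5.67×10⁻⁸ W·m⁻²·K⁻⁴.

At equilibrium, absorbed power = emitted power.
Absorbing cross-section = πr² = 9.294×10⁸ m²; emitting surface = 4πr² = 3.718×10⁹ m² (ratio 4).
(1−a)S·A_cross = εσ·A_surf·T⁴  ⇒  T⁴ = (1−a)S/(4σ).
T⁴ = 0.905·499/(4·5.67×10⁻⁸) = 1.991×10⁹ K⁴.
T = (1.991×10⁹)^(1/4).

T ≈ 211 K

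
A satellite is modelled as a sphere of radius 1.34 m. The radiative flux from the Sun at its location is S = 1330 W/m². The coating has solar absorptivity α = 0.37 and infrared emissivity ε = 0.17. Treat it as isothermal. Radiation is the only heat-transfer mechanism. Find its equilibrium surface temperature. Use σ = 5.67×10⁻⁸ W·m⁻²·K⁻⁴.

At equilibrium, absorbed power = emitted power.
Absorbing cross-section = πr² = 5.641 m²; emitting surface = 4πr² = 22.56 m² (ratio 4).
αS·A_cross = εσ·A_surf·T⁴  ⇒  T⁴ = αS/(ε·4σ).
T⁴ = 0.370·1330/(0.17·4·5.67×10⁻⁸) = 1.276×10¹⁰ K⁴.
T = (1.276×10¹⁰)^(1/4).

T ≈ 336 K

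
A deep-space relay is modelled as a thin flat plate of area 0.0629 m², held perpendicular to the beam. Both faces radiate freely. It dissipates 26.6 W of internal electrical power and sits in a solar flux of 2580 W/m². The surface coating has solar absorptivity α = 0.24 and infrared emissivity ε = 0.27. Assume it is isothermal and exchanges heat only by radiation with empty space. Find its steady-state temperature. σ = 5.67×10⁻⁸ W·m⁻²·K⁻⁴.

T ≈ 430 K

At steady state, absorbed solar power + internal power = radiated power.
Absorbed: α·S·A_cross = 0.24·2580·0.06290 = 38.95 W (cross-section A).
Total input = 38.95 + 26.6 = 65.55 W.
Radiated: εσ·A_surf·T⁴ with A_surf = 2A = 0.1258 m².
T⁴ = 65.55/(0.27·5.67×10⁻⁸·0.1258) = 3.404×10¹⁰ K⁴.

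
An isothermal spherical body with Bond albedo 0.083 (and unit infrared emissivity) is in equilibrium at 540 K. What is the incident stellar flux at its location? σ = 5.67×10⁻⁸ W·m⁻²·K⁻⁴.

(1−a)S·πr² = σ·4πr²·T⁴ ⇒ S = 4σT⁴/(1−a).
S = 4·5.67×10⁻⁸·8.503×10¹⁰/0.917.

S ≈ 21000 W/m²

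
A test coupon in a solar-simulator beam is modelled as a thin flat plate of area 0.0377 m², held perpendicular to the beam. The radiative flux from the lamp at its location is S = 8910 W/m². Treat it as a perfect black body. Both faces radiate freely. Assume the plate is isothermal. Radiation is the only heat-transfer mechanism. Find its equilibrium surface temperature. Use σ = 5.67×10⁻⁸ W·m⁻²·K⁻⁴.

T ≈ 529 K

At equilibrium, absorbed power = emitted power.
Absorbing cross-section = A = 0.03770 m²; emitting surface = 2A = 0.07540 m² (ratio 2).
S·A_cross = εσ·A_surf·T⁴  ⇒  T⁴ = S/(2σ).
T⁴ = 1.00·8910/(2·5.67×10⁻⁸) = 7.857×10¹⁰ K⁴.
T = (7.857×10¹⁰)^(1/4).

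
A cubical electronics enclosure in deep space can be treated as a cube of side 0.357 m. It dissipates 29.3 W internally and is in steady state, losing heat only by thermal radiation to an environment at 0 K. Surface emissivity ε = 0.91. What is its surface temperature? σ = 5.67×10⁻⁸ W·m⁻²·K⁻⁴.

Steady state: internal power = radiated power, P = εσA T⁴.
Radiating area A = 6L² = 0.7647 m².
T⁴ = P/(εσA) = 29.3/(0.91·5.67×10⁻⁸·0.7647) = 7.426×10⁸ K⁴.
T = (7.426×10⁸)^(1/4).

T ≈ 165 K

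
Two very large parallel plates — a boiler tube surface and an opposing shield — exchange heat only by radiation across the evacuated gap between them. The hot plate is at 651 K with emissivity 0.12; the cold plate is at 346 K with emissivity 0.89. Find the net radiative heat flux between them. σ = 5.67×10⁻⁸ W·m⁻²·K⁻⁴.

q ≈ 1110 W/m²

For two infinite grey parallel plates, q = σ(T₁⁴ − T₂⁴)/(1/ε₁ + 1/ε₂ − 1).
T₁⁴ − T₂⁴ = 1.796×10¹¹ − 1.433×10¹⁰ = 1.653×10¹¹ K⁴.
1/ε₁ + 1/ε₂ − 1 = 8.333 + 1.124 − 1 = 8.457.
q = 5.67×10⁻⁸ × 1.653×10¹¹ / 8.457.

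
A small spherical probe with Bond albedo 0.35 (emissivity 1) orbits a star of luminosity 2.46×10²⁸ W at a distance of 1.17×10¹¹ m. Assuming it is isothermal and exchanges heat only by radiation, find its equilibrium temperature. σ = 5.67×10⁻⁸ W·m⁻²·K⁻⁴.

First find the stellar flux at distance d: S = L/(4πd²) = 2.46×10²⁸/(4π·(1.17×10¹¹)²) = 1.430×10⁵ W/m².
For an isothermal sphere, absorbed (1−a)S·πr² = emitted σ·4πr²·T⁴, so T⁴ = (1−a)S/(4σ).
T⁴ = 0.650·1.430×10⁵/(4·5.67×10⁻⁸) = 4.098×10¹¹ K⁴.

T ≈ 800 K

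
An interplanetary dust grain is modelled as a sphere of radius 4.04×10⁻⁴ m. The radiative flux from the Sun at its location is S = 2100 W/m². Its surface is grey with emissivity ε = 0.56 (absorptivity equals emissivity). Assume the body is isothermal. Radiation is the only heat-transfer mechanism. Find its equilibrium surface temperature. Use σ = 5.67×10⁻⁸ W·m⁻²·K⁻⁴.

At equilibrium, absorbed power = emitted power.
Absorbing cross-section = πr² = 5.128×10⁻⁷ m²; emitting surface = 4πr² = 2.051×10⁻⁶ m² (ratio 4).
εS·A_cross = εσ·A_surf·T⁴  ⇒  T⁴ = S/(4σ)   (ε cancels).
T⁴ = 2100/(4·5.67×10⁻⁸) = 9.259×10⁹ K⁴.
T = (9.259×10⁹)^(1/4).

T ≈ 310 K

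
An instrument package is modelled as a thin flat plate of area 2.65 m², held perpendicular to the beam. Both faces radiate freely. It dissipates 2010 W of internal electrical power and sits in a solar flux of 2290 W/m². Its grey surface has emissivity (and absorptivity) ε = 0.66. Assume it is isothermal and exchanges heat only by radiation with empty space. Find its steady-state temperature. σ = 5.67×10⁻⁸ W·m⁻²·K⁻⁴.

T ≈ 417 K

At steady state, absorbed solar power + internal power = radiated power.
Absorbed: α·S·A_cross = 0.66·2290·2.650 = 4005 W (cross-section A).
Total input = 4005 + 2010 = 6015 W.
Radiated: εσ·A_surf·T⁴ with A_surf = 2A = 5.300 m².
T⁴ = 6015/(0.66·5.67×10⁻⁸·5.300) = 3.033×10¹⁰ K⁴.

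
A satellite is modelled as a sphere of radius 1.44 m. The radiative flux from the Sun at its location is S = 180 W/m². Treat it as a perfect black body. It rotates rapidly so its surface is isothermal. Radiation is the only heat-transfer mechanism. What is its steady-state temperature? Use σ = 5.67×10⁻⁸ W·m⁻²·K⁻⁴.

T ≈ 168 K

At equilibrium, absorbed power = emitted power.
Absorbing cross-section = πr² = 6.514 m²; emitting surface = 4πr² = 26.06 m² (ratio 4).
S·A_cross = εσ·A_surf·T⁴  ⇒  T⁴ = S/(4σ).
T⁴ = 1.00·180/(4·5.67×10⁻⁸) = 7.937×10⁸ K⁴.
T = (7.937×10⁸)^(1/4).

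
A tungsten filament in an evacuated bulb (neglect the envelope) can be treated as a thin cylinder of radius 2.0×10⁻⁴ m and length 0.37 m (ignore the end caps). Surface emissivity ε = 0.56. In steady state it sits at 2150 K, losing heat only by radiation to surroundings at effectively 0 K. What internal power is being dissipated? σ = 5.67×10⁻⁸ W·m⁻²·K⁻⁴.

P ≈ 315 W

Steady state: P = εσA T⁴.
A = 2πrL = 4.650×10⁻⁴ m²; T⁴ = (2150)⁴ = 2.137×10¹³ K⁴.
P = 0.56 × 5.67×10⁻⁸ × 4.650×10⁻⁴ × 2.137×10¹³.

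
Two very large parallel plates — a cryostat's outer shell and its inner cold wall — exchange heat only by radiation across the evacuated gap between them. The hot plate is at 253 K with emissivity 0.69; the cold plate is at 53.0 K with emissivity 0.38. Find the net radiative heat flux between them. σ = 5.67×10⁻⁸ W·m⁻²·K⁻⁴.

q ≈ 75.3 W/m²

For two infinite grey parallel plates, q = σ(T₁⁴ − T₂⁴)/(1/ε₁ + 1/ε₂ − 1).
T₁⁴ − T₂⁴ = 4.097×10⁹ − 7.890×10⁶ = 4.089×10⁹ K⁴.
1/ε₁ + 1/ε₂ − 1 = 1.449 + 2.632 − 1 = 3.081.
q = 5.67×10⁻⁸ × 4.089×10⁹ / 3.081.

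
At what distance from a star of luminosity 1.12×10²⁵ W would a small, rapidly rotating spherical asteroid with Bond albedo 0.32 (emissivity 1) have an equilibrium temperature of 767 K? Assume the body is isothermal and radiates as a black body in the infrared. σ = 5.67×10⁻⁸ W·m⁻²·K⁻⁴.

For an isothermal black-emitting sphere, (1−a)S·πr² = σ·4πr²·T⁴ ⇒ S = 4σT⁴/(1−a).
S = 4·5.67×10⁻⁸·(767)⁴/0.680 = 1.154×10⁵ W/m².
Flux falls as S = L/(4πd²), so d = √(L/(4πS)) = √(1.12×10²⁵/(4π·1.154×10⁵)).

d ≈ 2.78×10⁹ m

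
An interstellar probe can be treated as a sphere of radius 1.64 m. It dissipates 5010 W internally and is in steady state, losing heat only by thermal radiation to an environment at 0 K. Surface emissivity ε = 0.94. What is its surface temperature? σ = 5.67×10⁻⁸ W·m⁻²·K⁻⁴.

T ≈ 230 K

Steady state: internal power = radiated power, P = εσA T⁴.
Radiating area A = 4πr² = 33.80 m².
T⁴ = P/(εσA) = 5010/(0.94·5.67×10⁻⁸·33.80) = 2.781×10⁹ K⁴.
T = (2.781×10⁹)^(1/4).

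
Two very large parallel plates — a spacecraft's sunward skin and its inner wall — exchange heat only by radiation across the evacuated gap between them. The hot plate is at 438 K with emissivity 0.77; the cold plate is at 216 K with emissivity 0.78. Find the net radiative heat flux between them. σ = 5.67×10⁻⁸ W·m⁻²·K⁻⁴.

For two infinite grey parallel plates, q = σ(T₁⁴ − T₂⁴)/(1/ε₁ + 1/ε₂ − 1).
T₁⁴ − T₂⁴ = 3.680×10¹⁰ − 2.177×10⁹ = 3.463×10¹⁰ K⁴.
1/ε₁ + 1/ε₂ − 1 = 1.299 + 1.282 − 1 = 1.581.
q = 5.67×10⁻⁸ × 3.463×10¹⁰ / 1.581.

q ≈ 1240 W/m²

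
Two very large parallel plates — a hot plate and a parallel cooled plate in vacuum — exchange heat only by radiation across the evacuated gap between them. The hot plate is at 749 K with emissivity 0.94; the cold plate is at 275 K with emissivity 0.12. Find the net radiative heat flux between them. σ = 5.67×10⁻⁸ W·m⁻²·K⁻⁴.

q ≈ 2090 W/m²

For two infinite grey parallel plates, q = σ(T₁⁴ − T₂⁴)/(1/ε₁ + 1/ε₂ − 1).
T₁⁴ − T₂⁴ = 3.147×10¹¹ − 5.719×10⁹ = 3.090×10¹¹ K⁴.
1/ε₁ + 1/ε₂ − 1 = 1.064 + 8.333 − 1 = 8.397.
q = 5.67×10⁻⁸ × 3.090×10¹¹ / 8.397.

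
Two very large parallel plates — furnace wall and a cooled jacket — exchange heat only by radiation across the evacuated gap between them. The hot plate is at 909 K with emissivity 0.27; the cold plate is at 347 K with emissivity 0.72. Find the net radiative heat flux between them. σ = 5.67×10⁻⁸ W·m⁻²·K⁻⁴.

q ≈ 9260 W/m²

For two infinite grey parallel plates, q = σ(T₁⁴ − T₂⁴)/(1/ε₁ + 1/ε₂ − 1).
T₁⁴ − T₂⁴ = 6.827×10¹¹ − 1.450×10¹⁰ = 6.682×10¹¹ K⁴.
1/ε₁ + 1/ε₂ − 1 = 3.704 + 1.389 − 1 = 4.093.
q = 5.67×10⁻⁸ × 6.682×10¹¹ / 4.093.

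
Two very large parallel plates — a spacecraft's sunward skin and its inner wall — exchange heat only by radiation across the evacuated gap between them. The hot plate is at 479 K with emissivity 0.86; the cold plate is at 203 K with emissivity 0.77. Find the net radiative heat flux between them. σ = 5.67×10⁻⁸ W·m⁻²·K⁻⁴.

For two infinite grey parallel plates, q = σ(T₁⁴ − T₂⁴)/(1/ε₁ + 1/ε₂ − 1).
T₁⁴ − T₂⁴ = 5.264×10¹⁰ − 1.698×10⁹ = 5.094×10¹⁰ K⁴.
1/ε₁ + 1/ε₂ − 1 = 1.163 + 1.299 − 1 = 1.461.
q = 5.67×10⁻⁸ × 5.094×10¹⁰ / 1.461.

q ≈ 1980 W/m²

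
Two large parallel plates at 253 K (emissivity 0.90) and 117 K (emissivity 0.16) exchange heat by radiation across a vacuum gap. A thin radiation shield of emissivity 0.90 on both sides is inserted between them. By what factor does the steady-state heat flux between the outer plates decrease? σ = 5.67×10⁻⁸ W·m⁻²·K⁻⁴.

factor ≈ 1.19

Without shield: q₀ = σΔ(T⁴)/(1/ε₁+1/ε₂−1) with denominator 6.361.
With shield the two gaps are in series; the resistances add: (1/ε₁+1/ε_s−1)+(1/ε_s+1/ε₂−1) = 1.222+6.361 = 7.583.
Heat-flux ratio q₀/q = 7.583/6.361.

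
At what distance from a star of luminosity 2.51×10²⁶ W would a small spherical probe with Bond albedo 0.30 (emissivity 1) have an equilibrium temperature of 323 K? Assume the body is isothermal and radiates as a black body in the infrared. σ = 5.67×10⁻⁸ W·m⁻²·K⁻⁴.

d ≈ 7.53×10¹⁰ m

For an isothermal black-emitting sphere, (1−a)S·πr² = σ·4πr²·T⁴ ⇒ S = 4σT⁴/(1−a).
S = 4·5.67×10⁻⁸·(323)⁴/0.700 = 3527 W/m².
Flux falls as S = L/(4πd²), so d = √(L/(4πS)) = √(2.51×10²⁶/(4π·3527)).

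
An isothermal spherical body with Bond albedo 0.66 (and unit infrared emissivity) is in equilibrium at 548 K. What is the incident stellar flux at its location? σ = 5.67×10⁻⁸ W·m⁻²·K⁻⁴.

(1−a)S·πr² = σ·4πr²·T⁴ ⇒ S = 4σT⁴/(1−a).
S = 4·5.67×10⁻⁸·9.018×10¹⁰/0.340.

S ≈ 60200 W/m²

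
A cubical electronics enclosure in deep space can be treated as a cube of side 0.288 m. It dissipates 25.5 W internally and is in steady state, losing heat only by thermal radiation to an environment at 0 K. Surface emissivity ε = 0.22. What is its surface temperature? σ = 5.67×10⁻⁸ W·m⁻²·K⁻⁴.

T ≈ 253 K

Steady state: internal power = radiated power, P = εσA T⁴.
Radiating area A = 6L² = 0.4977 m².
T⁴ = P/(εσA) = 25.5/(0.22·5.67×10⁻⁸·0.4977) = 4.108×10⁹ K⁴.
T = (4.108×10⁹)^(1/4).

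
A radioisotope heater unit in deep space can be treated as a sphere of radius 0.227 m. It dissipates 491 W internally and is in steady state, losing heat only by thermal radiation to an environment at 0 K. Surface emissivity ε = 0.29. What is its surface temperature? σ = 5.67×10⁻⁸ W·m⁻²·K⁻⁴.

Steady state: internal power = radiated power, P = εσA T⁴.
Radiating area A = 4πr² = 0.6475 m².
T⁴ = P/(εσA) = 491/(0.29·5.67×10⁻⁸·0.6475) = 4.611×10¹⁰ K⁴.
T = (4.611×10¹⁰)^(1/4).

T ≈ 463 K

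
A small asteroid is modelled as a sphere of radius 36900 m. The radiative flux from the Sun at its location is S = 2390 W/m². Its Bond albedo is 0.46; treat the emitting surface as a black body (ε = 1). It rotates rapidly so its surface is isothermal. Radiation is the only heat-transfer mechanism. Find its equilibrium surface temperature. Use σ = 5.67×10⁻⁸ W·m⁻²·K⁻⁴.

T ≈ 275 K

At equilibrium, absorbed power = emitted power.
Absorbing cross-section = πr² = 4.278×10⁹ m²; emitting surface = 4πr² = 1.711×10¹⁰ m² (ratio 4).
(1−a)S·A_cross = εσ·A_surf·T⁴  ⇒  T⁴ = (1−a)S/(4σ).
T⁴ = 0.540·2390/(4·5.67×10⁻⁸) = 5.690×10⁹ K⁴.
T = (5.690×10⁹)^(1/4).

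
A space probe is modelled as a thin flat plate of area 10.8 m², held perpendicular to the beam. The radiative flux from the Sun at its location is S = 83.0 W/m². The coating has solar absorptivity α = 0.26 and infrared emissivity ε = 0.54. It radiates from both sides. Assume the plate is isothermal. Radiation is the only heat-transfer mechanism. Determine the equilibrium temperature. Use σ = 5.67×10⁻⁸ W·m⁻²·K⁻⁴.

At equilibrium, absorbed power = emitted power.
Absorbing cross-section = A = 10.80 m²; emitting surface = 2A = 21.60 m² (ratio 2).
αS·A_cross = εσ·A_surf·T⁴  ⇒  T⁴ = αS/(ε·2σ).
T⁴ = 0.260·83.0/(0.54·2·5.67×10⁻⁸) = 3.524×10⁸ K⁴.
T = (3.524×10⁸)^(1/4).

T ≈ 137 K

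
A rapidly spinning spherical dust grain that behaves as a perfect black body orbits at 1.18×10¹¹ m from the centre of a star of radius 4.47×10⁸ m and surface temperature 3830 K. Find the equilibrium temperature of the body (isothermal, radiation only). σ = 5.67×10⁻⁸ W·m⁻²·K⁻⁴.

T ≈ 167 K

The star's surface emits σT_*⁴; at distance d the flux is S = σT_*⁴(R_*/d)².
S = 5.67×10⁻⁸·(3830)⁴·(4.47×10⁸/1.18×10¹¹)² = 175.1 W/m².
For an isothermal sphere T⁴ = (1−a)S/(4σ) = 7.719×10⁸ K⁴.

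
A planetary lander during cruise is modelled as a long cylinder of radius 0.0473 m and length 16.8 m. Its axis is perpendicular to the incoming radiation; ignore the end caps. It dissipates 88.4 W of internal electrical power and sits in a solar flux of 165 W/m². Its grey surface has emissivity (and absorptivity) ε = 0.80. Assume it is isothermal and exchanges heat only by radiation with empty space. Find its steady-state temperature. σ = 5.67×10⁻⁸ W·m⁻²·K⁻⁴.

T ≈ 190 K

At steady state, absorbed solar power + internal power = radiated power.
Absorbed: α·S·A_cross = 0.80·165·1.589 = 209.8 W (cross-section 2rL).
Total input = 209.8 + 88.4 = 298.2 W.
Radiated: εσ·A_surf·T⁴ with A_surf = 2πrL = 4.993 m².
T⁴ = 298.2/(0.80·5.67×10⁻⁸·4.993) = 1.317×10⁹ K⁴.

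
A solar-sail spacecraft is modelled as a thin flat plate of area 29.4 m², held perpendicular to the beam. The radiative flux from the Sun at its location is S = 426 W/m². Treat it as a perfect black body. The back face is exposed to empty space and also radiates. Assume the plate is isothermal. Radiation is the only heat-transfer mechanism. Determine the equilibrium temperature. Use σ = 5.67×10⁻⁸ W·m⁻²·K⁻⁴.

T ≈ 248 K

At equilibrium, absorbed power = emitted power.
Absorbing cross-section = A = 29.40 m²; emitting surface = 2A = 58.80 m² (ratio 2).
S·A_cross = εσ·A_surf·T⁴  ⇒  T⁴ = S/(2σ).
T⁴ = 1.00·426/(2·5.67×10⁻⁸) = 3.757×10⁹ K⁴.
T = (3.757×10⁹)^(1/4).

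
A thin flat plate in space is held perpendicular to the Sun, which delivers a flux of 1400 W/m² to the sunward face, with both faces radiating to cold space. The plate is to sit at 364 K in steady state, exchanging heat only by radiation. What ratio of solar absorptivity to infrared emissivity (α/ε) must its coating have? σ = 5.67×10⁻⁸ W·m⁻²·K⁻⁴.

α/ε ≈ 1.42

Balance: αS·A = εσ·2A·T⁴ ⇒ α/ε = 2σT⁴/S.
α/ε = 2·5.67×10⁻⁸·(364)⁴/1400 = 2·5.67×10⁻⁸·1.756×10¹⁰/1400.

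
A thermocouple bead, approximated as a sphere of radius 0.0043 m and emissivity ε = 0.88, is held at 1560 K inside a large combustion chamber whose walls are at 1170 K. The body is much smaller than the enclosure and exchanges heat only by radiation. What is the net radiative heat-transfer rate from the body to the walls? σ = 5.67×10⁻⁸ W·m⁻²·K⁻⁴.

For a small grey body in a large enclosure: P_net = εσA(T_body⁴ − T_wall⁴).
A = 4πr² = 2.324×10⁻⁴ m²; T_body⁴ − T_wall⁴ = 5.922×10¹² − 1.874×10¹² = 4.049×10¹² K⁴.
|P_net| = 0.88·5.67×10⁻⁸·2.324×10⁻⁴·4.049×10¹².

P_net ≈ 46.9 W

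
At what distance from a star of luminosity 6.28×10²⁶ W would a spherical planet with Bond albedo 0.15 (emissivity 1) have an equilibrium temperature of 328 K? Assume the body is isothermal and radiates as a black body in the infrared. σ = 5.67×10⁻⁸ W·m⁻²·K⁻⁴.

d ≈ 1.27×10¹¹ m

For an isothermal black-emitting sphere, (1−a)S·πr² = σ·4πr²·T⁴ ⇒ S = 4σT⁴/(1−a).
S = 4·5.67×10⁻⁸·(328)⁴/0.850 = 3088 W/m².
Flux falls as S = L/(4πd²), so d = √(L/(4πS)) = √(6.28×10²⁶/(4π·3088)).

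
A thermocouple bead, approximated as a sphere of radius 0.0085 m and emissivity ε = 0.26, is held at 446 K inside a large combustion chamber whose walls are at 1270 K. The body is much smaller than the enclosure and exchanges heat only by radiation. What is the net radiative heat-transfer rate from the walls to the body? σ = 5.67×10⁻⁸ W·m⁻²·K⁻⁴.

P_net ≈ 34.3 W

For a small grey body in a large enclosure: P_net = εσA(T_body⁴ − T_wall⁴).
A = 4πr² = 9.079×10⁻⁴ m²; T_body⁴ − T_wall⁴ = 3.957×10¹⁰ − 2.601×10¹² = -2.562×10¹² K⁴.
|P_net| = 0.26·5.67×10⁻⁸·9.079×10⁻⁴·2.562×10¹².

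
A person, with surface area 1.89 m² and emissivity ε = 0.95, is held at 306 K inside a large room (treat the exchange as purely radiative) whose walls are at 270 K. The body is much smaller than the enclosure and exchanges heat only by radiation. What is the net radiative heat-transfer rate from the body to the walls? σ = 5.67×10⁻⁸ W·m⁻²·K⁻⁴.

P_net ≈ 352 W

For a small grey body in a large enclosure: P_net = εσA(T_body⁴ − T_wall⁴).
A = 1.89 m²; T_body⁴ − T_wall⁴ = 8.768×10⁹ − 5.314×10⁹ = 3.453×10⁹ K⁴.
|P_net| = 0.95·5.67×10⁻⁸·1.890·3.453×10⁹.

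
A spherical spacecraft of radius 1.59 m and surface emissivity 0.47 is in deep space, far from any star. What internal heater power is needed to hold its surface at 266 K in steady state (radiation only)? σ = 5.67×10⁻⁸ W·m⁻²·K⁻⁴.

P ≈ 4240 W

P = εσ·4πr²·T⁴.
4πr² = 31.77 m²; T⁴ = 5.006×10⁹ K⁴.
P = 0.47·5.67×10⁻⁸·31.77·5.006×10⁹.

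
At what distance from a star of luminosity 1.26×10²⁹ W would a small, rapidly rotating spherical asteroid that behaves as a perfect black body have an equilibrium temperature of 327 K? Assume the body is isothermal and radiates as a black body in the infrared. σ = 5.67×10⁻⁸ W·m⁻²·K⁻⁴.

d ≈ 1.97×10¹² m

For an isothermal black-emitting sphere, (1−a)S·πr² = σ·4πr²·T⁴ ⇒ S = 4σT⁴/(1−a).
S = 4·5.67×10⁻⁸·(327)⁴/1.00 = 2593 W/m².
Flux falls as S = L/(4πd²), so d = √(L/(4πS)) = √(1.26×10²⁹/(4π·2593)).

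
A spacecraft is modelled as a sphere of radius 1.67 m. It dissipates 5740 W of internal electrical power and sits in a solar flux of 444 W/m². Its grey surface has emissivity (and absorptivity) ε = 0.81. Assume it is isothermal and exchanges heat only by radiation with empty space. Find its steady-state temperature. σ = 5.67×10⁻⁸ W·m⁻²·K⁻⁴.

At steady state, absorbed solar power + internal power = radiated power.
Absorbed: α·S·A_cross = 0.81·444·8.762 = 3151 W (cross-section πr²).
Total input = 3151 + 5740 = 8891 W.
Radiated: εσ·A_surf·T⁴ with A_surf = 4πr² = 35.05 m².
T⁴ = 8891/(0.81·5.67×10⁻⁸·35.05) = 5.524×10⁹ K⁴.

T ≈ 273 K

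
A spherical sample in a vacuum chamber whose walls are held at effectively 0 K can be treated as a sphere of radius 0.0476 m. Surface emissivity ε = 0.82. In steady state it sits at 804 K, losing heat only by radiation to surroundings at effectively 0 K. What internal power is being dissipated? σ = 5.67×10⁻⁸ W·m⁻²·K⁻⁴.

P ≈ 553 W

Steady state: P = εσA T⁴.
A = 4πr² = 0.02847 m²; T⁴ = (804)⁴ = 4.179×10¹¹ K⁴.
P = 0.82 × 5.67×10⁻⁸ × 0.02847 × 4.179×10¹¹.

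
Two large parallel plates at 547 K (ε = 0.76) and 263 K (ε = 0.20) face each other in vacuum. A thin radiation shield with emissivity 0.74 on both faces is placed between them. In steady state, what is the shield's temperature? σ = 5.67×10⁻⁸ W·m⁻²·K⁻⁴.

In steady state the net flux on the hot side equals that on the cold side.
σ(T₁⁴−T_s⁴)/D₁ = σ(T_s⁴−T₂⁴)/D₂, with D₁ = 1/ε₁+1/ε_s−1 = 1.667, D₂ = 1/ε_s+1/ε₂−1 = 5.351.
Solve for T_s⁴: T_s⁴ = (D₂·T₁⁴ + D₁·T₂⁴)/(D₁+D₂) = 6.940×10¹⁰ K⁴.

T_s ≈ 513 K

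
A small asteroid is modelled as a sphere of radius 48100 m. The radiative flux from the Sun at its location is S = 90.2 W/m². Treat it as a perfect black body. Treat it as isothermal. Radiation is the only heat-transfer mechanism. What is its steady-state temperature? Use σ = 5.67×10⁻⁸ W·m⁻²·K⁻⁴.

At equilibrium, absorbed power = emitted power.
Absorbing cross-section = πr² = 7.268×10⁹ m²; emitting surface = 4πr² = 2.907×10¹⁰ m² (ratio 4).
S·A_cross = εσ·A_surf·T⁴  ⇒  T⁴ = S/(4σ).
T⁴ = 1.00·90.2/(4·5.67×10⁻⁸) = 3.977×10⁸ K⁴.
T = (3.977×10⁸)^(1/4).

T ≈ 141 K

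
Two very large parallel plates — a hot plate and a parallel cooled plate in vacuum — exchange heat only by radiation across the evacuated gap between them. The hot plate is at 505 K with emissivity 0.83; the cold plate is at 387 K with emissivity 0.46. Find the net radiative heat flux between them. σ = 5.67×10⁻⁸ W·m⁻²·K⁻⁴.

q ≈ 1020 W/m²

For two infinite grey parallel plates, q = σ(T₁⁴ − T₂⁴)/(1/ε₁ + 1/ε₂ − 1).
T₁⁴ − T₂⁴ = 6.504×10¹⁰ − 2.243×10¹⁰ = 4.261×10¹⁰ K⁴.
1/ε₁ + 1/ε₂ − 1 = 1.205 + 2.174 − 1 = 2.379.
q = 5.67×10⁻⁸ × 4.261×10¹⁰ / 2.379.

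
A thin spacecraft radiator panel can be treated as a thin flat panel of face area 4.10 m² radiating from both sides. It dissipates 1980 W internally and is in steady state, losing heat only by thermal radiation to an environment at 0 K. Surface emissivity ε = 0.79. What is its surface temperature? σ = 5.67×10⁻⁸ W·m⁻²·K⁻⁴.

T ≈ 271 K

Steady state: internal power = radiated power, P = εσA T⁴.
Radiating area A = 2·4.10 = 8.200 m².
T⁴ = P/(εσA) = 1980/(0.79·5.67×10⁻⁸·8.200) = 5.391×10⁹ K⁴.
T = (5.391×10⁹)^(1/4).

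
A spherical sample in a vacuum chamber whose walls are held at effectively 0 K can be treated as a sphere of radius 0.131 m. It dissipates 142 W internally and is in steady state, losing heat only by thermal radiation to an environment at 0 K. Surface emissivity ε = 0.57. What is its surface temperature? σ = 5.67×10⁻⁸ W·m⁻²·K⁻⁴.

T ≈ 378 K

Steady state: internal power = radiated power, P = εσA T⁴.
Radiating area A = 4πr² = 0.2157 m².
T⁴ = P/(εσA) = 142/(0.57·5.67×10⁻⁸·0.2157) = 2.037×10¹⁰ K⁴.
T = (2.037×10¹⁰)^(1/4).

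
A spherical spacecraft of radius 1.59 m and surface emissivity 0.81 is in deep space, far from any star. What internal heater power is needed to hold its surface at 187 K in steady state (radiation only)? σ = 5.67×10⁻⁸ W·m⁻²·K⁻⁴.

P = εσ·4πr²·T⁴.
4πr² = 31.77 m²; T⁴ = 1.223×10⁹ K⁴.
P = 0.81·5.67×10⁻⁸·31.77·1.223×10⁹.

P ≈ 1780 W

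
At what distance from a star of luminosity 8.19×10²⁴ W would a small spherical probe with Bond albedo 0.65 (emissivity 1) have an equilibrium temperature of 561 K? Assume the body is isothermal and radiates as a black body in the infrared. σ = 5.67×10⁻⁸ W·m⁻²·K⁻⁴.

d ≈ 3.19×10⁹ m

For an isothermal black-emitting sphere, (1−a)S·πr² = σ·4πr²·T⁴ ⇒ S = 4σT⁴/(1−a).
S = 4·5.67×10⁻⁸·(561)⁴/0.350 = 64180 W/m².
Flux falls as S = L/(4πd²), so d = √(L/(4πS)) = √(8.19×10²⁴/(4π·64180)).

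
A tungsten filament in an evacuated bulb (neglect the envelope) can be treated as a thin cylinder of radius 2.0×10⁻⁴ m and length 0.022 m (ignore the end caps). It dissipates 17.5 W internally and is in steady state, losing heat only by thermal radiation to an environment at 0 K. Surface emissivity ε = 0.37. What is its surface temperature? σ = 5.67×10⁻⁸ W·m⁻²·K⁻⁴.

Steady state: internal power = radiated power, P = εσA T⁴.
Radiating area A = 2πrL = 2.765×10⁻⁵ m².
T⁴ = P/(εσA) = 17.5/(0.37·5.67×10⁻⁸·2.765×10⁻⁵) = 3.017×10¹³ K⁴.
T = (3.017×10¹³)^(1/4).

T ≈ 2340 K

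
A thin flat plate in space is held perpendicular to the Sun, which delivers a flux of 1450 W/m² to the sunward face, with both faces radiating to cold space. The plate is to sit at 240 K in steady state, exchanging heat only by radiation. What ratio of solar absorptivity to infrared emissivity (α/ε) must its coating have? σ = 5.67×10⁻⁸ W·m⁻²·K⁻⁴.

α/ε ≈ 0.259

Balance: αS·A = εσ·2A·T⁴ ⇒ α/ε = 2σT⁴/S.
α/ε = 2·5.67×10⁻⁸·(240)⁴/1450 = 2·5.67×10⁻⁸·3.318×10⁹/1450.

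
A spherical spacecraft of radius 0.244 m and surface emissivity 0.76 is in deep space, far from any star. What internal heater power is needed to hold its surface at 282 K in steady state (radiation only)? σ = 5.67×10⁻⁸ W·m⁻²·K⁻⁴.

P ≈ 204 W

P = εσ·4πr²·T⁴.
4πr² = 0.7482 m²; T⁴ = 6.324×10⁹ K⁴.
P = 0.76·5.67×10⁻⁸·0.7482·6.324×10⁹.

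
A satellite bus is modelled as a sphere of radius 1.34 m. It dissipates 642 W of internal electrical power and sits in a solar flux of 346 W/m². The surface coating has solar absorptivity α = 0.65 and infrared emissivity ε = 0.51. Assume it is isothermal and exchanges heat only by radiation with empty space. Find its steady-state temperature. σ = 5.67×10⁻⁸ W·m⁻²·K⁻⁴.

T ≈ 233 K

At steady state, absorbed solar power + internal power = radiated power.
Absorbed: α·S·A_cross = 0.65·346·5.641 = 1269 W (cross-section πr²).
Total input = 1269 + 642 = 1911 W.
Radiated: εσ·A_surf·T⁴ with A_surf = 4πr² = 22.56 m².
T⁴ = 1911/(0.51·5.67×10⁻⁸·22.56) = 2.928×10⁹ K⁴.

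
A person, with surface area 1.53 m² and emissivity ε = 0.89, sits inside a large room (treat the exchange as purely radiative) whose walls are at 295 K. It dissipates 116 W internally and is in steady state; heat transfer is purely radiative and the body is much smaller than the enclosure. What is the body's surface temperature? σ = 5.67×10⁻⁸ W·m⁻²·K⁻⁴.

T ≈ 309 K

For a small grey body in a large enclosure, net radiated power = εσA(T⁴ − T_w⁴).
Steady state: P = εσA(T⁴ − T_w⁴) with A = 1.53 m².
T⁴ = P/(εσA) + T_w⁴ = 116/(0.89·5.67×10⁻⁸·1.530) + (295)⁴
    = 1.502×10⁹ + 7.573×10⁹ = 9.076×10⁹ K⁴.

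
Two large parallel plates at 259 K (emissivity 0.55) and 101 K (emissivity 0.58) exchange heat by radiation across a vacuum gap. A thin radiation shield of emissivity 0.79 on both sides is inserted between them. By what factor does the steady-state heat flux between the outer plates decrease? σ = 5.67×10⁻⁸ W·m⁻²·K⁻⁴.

factor ≈ 1.60

Without shield: q₀ = σΔ(T⁴)/(1/ε₁+1/ε₂−1) with denominator 2.542.
With shield the two gaps are in series; the resistances add: (1/ε₁+1/ε_s−1)+(1/ε_s+1/ε₂−1) = 2.084+1.990 = 4.074.
Heat-flux ratio q₀/q = 4.074/2.542.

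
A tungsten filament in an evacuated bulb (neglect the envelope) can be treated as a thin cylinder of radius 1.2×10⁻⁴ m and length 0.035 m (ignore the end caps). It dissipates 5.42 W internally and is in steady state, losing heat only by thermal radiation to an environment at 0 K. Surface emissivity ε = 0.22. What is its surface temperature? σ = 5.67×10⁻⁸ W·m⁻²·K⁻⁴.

T ≈ 2010 K

Steady state: internal power = radiated power, P = εσA T⁴.
Radiating area A = 2πrL = 2.639×10⁻⁵ m².
T⁴ = P/(εσA) = 5.42/(0.22·5.67×10⁻⁸·2.639×10⁻⁵) = 1.647×10¹³ K⁴.
T = (1.647×10¹³)^(1/4).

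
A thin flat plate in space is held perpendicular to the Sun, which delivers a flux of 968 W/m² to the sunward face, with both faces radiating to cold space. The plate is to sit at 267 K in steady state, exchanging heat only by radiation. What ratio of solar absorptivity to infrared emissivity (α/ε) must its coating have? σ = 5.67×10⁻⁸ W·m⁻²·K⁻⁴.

α/ε ≈ 0.595

Balance: αS·A = εσ·2A·T⁴ ⇒ α/ε = 2σT⁴/S.
α/ε = 2·5.67×10⁻⁸·(267)⁴/968 = 2·5.67×10⁻⁸·5.082×10⁹/968.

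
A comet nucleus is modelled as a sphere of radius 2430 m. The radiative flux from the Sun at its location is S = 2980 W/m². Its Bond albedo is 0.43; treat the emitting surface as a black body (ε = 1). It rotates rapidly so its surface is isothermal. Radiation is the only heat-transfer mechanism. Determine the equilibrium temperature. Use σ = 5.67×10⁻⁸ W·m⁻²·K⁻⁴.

T ≈ 294 K

At equilibrium, absorbed power = emitted power.
Absorbing cross-section = πr² = 1.855×10⁷ m²; emitting surface = 4πr² = 7.420×10⁷ m² (ratio 4).
(1−a)S·A_cross = εσ·A_surf·T⁴  ⇒  T⁴ = (1−a)S/(4σ).
T⁴ = 0.570·2980/(4·5.67×10⁻⁸) = 7.489×10⁹ K⁴.
T = (7.489×10⁹)^(1/4).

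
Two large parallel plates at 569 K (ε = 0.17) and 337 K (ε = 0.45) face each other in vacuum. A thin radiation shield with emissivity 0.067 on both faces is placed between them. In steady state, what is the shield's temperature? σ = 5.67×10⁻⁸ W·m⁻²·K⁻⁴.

T_s ≈ 482 K

In steady state the net flux on the hot side equals that on the cold side.
σ(T₁⁴−T_s⁴)/D₁ = σ(T_s⁴−T₂⁴)/D₂, with D₁ = 1/ε₁+1/ε_s−1 = 19.81, D₂ = 1/ε_s+1/ε₂−1 = 16.15.
Solve for T_s⁴: T_s⁴ = (D₂·T₁⁴ + D₁·T₂⁴)/(D₁+D₂) = 5.418×10¹⁰ K⁴.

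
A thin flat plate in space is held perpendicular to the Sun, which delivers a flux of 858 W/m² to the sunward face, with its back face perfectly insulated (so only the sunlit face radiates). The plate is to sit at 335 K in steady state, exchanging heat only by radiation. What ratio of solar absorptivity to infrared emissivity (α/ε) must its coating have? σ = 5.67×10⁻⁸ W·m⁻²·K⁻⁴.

Balance: αS·A = εσ·1A·T⁴ ⇒ α/ε = σT⁴/S.
α/ε = 5.67×10⁻⁸·(335)⁴/858 = 5.67×10⁻⁸·1.259×10¹⁰/858.

α/ε ≈ 0.832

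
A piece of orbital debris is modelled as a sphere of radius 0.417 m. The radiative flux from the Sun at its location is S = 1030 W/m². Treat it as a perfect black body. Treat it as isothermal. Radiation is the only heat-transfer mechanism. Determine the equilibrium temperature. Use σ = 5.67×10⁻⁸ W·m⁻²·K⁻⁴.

T ≈ 260 K

At equilibrium, absorbed power = emitted power.
Absorbing cross-section = πr² = 0.5463 m²; emitting surface = 4πr² = 2.185 m² (ratio 4).
S·A_cross = εσ·A_surf·T⁴  ⇒  T⁴ = S/(4σ).
T⁴ = 1.00·1030/(4·5.67×10⁻⁸) = 4.541×10⁹ K⁴.
T = (4.541×10⁹)^(1/4).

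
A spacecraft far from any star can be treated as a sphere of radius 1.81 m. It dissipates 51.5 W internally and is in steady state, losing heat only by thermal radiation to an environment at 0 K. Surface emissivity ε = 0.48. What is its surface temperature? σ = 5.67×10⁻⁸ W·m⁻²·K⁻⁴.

Steady state: internal power = radiated power, P = εσA T⁴.
Radiating area A = 4πr² = 41.17 m².
T⁴ = P/(εσA) = 51.5/(0.48·5.67×10⁻⁸·41.17) = 4.596×10⁷ K⁴.
T = (4.596×10⁷)^(1/4).

T ≈ 82.3 K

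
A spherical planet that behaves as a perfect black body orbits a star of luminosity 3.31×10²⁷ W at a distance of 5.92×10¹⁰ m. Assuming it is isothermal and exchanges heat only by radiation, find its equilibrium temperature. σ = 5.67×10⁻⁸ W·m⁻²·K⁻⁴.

T ≈ 759 K

First find the stellar flux at distance d: S = L/(4πd²) = 3.31×10²⁷/(4π·(5.92×10¹⁰)²) = 75160 W/m².
For an isothermal sphere, absorbed (1−a)S·πr² = emitted σ·4πr²·T⁴, so T⁴ = (1−a)S/(4σ).
T⁴ = 1.00·75160/(4·5.67×10⁻⁸) = 3.314×10¹¹ K⁴.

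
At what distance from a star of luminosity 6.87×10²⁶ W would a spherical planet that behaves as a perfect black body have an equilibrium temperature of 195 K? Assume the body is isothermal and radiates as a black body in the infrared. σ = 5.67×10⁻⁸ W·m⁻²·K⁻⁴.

d ≈ 4.08×10¹¹ m

For an isothermal black-emitting sphere, (1−a)S·πr² = σ·4πr²·T⁴ ⇒ S = 4σT⁴/(1−a).
S = 4·5.67×10⁻⁸·(195)⁴/1.00 = 327.9 W/m².
Flux falls as S = L/(4πd²), so d = √(L/(4πS)) = √(6.87×10²⁶/(4π·327.9)).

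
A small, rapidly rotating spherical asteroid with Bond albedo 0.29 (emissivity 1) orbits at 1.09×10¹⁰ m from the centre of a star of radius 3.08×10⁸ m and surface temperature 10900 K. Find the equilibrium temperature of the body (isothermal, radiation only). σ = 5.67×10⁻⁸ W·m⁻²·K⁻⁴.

The star's surface emits σT_*⁴; at distance d the flux is S = σT_*⁴(R_*/d)².
S = 5.67×10⁻⁸·(10900)⁴·(3.08×10⁸/1.09×10¹⁰)² = 6.391×10⁵ W/m².
For an isothermal sphere T⁴ = (1−a)S/(4σ) = 2.001×10¹² K⁴.

T ≈ 1190 K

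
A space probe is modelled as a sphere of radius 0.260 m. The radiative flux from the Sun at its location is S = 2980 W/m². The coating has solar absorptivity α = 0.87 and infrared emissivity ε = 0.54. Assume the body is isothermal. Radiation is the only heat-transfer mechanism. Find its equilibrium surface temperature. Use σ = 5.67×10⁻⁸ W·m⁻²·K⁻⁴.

At equilibrium, absorbed power = emitted power.
Absorbing cross-section = πr² = 0.2124 m²; emitting surface = 4πr² = 0.8495 m² (ratio 4).
αS·A_cross = εσ·A_surf·T⁴  ⇒  T⁴ = αS/(ε·4σ).
T⁴ = 0.870·2980/(0.54·4·5.67×10⁻⁸) = 2.117×10¹⁰ K⁴.
T = (2.117×10¹⁰)^(1/4).

T ≈ 381 K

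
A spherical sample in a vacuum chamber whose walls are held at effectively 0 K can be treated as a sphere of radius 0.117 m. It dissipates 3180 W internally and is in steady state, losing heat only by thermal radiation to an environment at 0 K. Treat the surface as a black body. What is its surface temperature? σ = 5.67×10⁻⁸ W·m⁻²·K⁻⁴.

T ≈ 756 K

Steady state: internal power = radiated power, P = εσA T⁴.
Radiating area A = 4πr² = 0.1720 m².
T⁴ = P/(εσA) = 3180/(1.0·5.67×10⁻⁸·0.1720) = 3.260×10¹¹ K⁴.
T = (3.260×10¹¹)^(1/4).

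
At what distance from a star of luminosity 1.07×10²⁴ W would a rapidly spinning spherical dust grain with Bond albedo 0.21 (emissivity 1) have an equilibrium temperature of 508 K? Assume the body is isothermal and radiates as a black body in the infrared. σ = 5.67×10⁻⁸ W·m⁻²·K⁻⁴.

For an isothermal black-emitting sphere, (1−a)S·πr² = σ·4πr²·T⁴ ⇒ S = 4σT⁴/(1−a).
S = 4·5.67×10⁻⁸·(508)⁴/0.790 = 19120 W/m².
Flux falls as S = L/(4πd²), so d = √(L/(4πS)) = √(1.07×10²⁴/(4π·19120)).

d ≈ 2.11×10⁹ m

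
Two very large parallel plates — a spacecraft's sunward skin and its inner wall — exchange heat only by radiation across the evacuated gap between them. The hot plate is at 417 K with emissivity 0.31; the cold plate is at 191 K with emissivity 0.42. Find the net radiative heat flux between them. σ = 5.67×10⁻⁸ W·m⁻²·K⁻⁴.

For two infinite grey parallel plates, q = σ(T₁⁴ − T₂⁴)/(1/ε₁ + 1/ε₂ − 1).
T₁⁴ − T₂⁴ = 3.024×10¹⁰ − 1.331×10⁹ = 2.891×10¹⁰ K⁴.
1/ε₁ + 1/ε₂ − 1 = 3.226 + 2.381 − 1 = 4.607.
q = 5.67×10⁻⁸ × 2.891×10¹⁰ / 4.607.

q ≈ 356 W/m²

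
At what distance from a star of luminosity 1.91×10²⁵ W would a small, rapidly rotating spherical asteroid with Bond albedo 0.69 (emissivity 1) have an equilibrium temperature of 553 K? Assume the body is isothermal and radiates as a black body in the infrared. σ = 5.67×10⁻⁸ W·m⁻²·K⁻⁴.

For an isothermal black-emitting sphere, (1−a)S·πr² = σ·4πr²·T⁴ ⇒ S = 4σT⁴/(1−a).
S = 4·5.67×10⁻⁸·(553)⁴/0.310 = 68420 W/m².
Flux falls as S = L/(4πd²), so d = √(L/(4πS)) = √(1.91×10²⁵/(4π·68420)).

d ≈ 4.71×10⁹ m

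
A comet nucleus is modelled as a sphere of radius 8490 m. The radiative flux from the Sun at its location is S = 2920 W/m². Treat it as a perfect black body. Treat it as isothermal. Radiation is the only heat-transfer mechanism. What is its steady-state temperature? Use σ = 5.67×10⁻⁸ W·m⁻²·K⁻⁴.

T ≈ 337 K

At equilibrium, absorbed power = emitted power.
Absorbing cross-section = πr² = 2.264×10⁸ m²; emitting surface = 4πr² = 9.058×10⁸ m² (ratio 4).
S·A_cross = εσ·A_surf·T⁴  ⇒  T⁴ = S/(4σ).
T⁴ = 1.00·2920/(4·5.67×10⁻⁸) = 1.287×10¹⁰ K⁴.
T = (1.287×10¹⁰)^(1/4).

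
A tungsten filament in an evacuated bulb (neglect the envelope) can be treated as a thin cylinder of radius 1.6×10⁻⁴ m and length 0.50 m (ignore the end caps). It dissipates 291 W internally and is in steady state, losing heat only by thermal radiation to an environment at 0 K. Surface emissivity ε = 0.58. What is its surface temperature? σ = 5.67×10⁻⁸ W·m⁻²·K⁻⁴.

T ≈ 2050 K

Steady state: internal power = radiated power, P = εσA T⁴.
Radiating area A = 2πrL = 5.027×10⁻⁴ m².
T⁴ = P/(εσA) = 291/(0.58·5.67×10⁻⁸·5.027×10⁻⁴) = 1.760×10¹³ K⁴.
T = (1.760×10¹³)^(1/4).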